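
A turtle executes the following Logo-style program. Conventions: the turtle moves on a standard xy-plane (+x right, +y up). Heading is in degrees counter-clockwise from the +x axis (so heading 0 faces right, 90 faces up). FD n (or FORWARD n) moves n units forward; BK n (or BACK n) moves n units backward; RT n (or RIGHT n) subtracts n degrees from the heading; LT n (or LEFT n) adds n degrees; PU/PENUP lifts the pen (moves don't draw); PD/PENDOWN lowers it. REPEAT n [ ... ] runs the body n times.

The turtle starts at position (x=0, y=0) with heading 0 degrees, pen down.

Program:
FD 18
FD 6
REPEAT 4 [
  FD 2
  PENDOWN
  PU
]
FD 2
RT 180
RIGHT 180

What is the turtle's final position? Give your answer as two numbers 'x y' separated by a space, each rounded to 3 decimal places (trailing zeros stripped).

Executing turtle program step by step:
Start: pos=(0,0), heading=0, pen down
FD 18: (0,0) -> (18,0) [heading=0, draw]
FD 6: (18,0) -> (24,0) [heading=0, draw]
REPEAT 4 [
  -- iteration 1/4 --
  FD 2: (24,0) -> (26,0) [heading=0, draw]
  PD: pen down
  PU: pen up
  -- iteration 2/4 --
  FD 2: (26,0) -> (28,0) [heading=0, move]
  PD: pen down
  PU: pen up
  -- iteration 3/4 --
  FD 2: (28,0) -> (30,0) [heading=0, move]
  PD: pen down
  PU: pen up
  -- iteration 4/4 --
  FD 2: (30,0) -> (32,0) [heading=0, move]
  PD: pen down
  PU: pen up
]
FD 2: (32,0) -> (34,0) [heading=0, move]
RT 180: heading 0 -> 180
RT 180: heading 180 -> 0
Final: pos=(34,0), heading=0, 3 segment(s) drawn

Answer: 34 0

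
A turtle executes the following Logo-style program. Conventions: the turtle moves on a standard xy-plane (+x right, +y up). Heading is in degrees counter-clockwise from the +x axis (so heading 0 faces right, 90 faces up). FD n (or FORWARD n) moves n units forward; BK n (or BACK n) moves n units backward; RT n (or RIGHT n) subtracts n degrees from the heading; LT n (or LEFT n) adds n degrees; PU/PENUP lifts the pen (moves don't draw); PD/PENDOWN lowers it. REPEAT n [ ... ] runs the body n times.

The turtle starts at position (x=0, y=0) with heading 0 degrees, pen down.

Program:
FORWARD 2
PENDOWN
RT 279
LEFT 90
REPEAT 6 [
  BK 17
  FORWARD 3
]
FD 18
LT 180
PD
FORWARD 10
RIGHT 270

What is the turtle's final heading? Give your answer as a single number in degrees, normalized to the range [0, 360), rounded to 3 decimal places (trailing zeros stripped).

Executing turtle program step by step:
Start: pos=(0,0), heading=0, pen down
FD 2: (0,0) -> (2,0) [heading=0, draw]
PD: pen down
RT 279: heading 0 -> 81
LT 90: heading 81 -> 171
REPEAT 6 [
  -- iteration 1/6 --
  BK 17: (2,0) -> (18.791,-2.659) [heading=171, draw]
  FD 3: (18.791,-2.659) -> (15.828,-2.19) [heading=171, draw]
  -- iteration 2/6 --
  BK 17: (15.828,-2.19) -> (32.618,-4.849) [heading=171, draw]
  FD 3: (32.618,-4.849) -> (29.655,-4.38) [heading=171, draw]
  -- iteration 3/6 --
  BK 17: (29.655,-4.38) -> (46.446,-7.04) [heading=171, draw]
  FD 3: (46.446,-7.04) -> (43.483,-6.57) [heading=171, draw]
  -- iteration 4/6 --
  BK 17: (43.483,-6.57) -> (60.274,-9.23) [heading=171, draw]
  FD 3: (60.274,-9.23) -> (57.311,-8.76) [heading=171, draw]
  -- iteration 5/6 --
  BK 17: (57.311,-8.76) -> (74.101,-11.42) [heading=171, draw]
  FD 3: (74.101,-11.42) -> (71.138,-10.95) [heading=171, draw]
  -- iteration 6/6 --
  BK 17: (71.138,-10.95) -> (87.929,-13.61) [heading=171, draw]
  FD 3: (87.929,-13.61) -> (84.966,-13.14) [heading=171, draw]
]
FD 18: (84.966,-13.14) -> (67.187,-10.325) [heading=171, draw]
LT 180: heading 171 -> 351
PD: pen down
FD 10: (67.187,-10.325) -> (77.064,-11.889) [heading=351, draw]
RT 270: heading 351 -> 81
Final: pos=(77.064,-11.889), heading=81, 15 segment(s) drawn

Answer: 81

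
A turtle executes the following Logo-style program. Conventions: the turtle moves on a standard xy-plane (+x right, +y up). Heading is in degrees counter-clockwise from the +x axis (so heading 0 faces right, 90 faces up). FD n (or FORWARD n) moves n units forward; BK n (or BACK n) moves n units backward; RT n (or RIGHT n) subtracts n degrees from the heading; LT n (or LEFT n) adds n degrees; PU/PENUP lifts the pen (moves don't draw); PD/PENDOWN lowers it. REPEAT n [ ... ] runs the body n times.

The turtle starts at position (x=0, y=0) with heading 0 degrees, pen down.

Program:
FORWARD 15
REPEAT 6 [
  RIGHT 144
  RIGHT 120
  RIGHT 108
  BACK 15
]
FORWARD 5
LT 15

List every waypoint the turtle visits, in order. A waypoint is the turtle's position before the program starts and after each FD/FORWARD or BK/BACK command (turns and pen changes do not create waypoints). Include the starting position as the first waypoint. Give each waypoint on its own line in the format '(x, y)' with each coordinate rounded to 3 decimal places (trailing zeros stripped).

Answer: (0, 0)
(15, 0)
(0.328, 3.119)
(-13.375, 9.22)
(-25.511, 18.037)
(-35.548, 29.184)
(-43.048, 42.174)
(-47.683, 56.44)
(-46.138, 51.685)

Derivation:
Executing turtle program step by step:
Start: pos=(0,0), heading=0, pen down
FD 15: (0,0) -> (15,0) [heading=0, draw]
REPEAT 6 [
  -- iteration 1/6 --
  RT 144: heading 0 -> 216
  RT 120: heading 216 -> 96
  RT 108: heading 96 -> 348
  BK 15: (15,0) -> (0.328,3.119) [heading=348, draw]
  -- iteration 2/6 --
  RT 144: heading 348 -> 204
  RT 120: heading 204 -> 84
  RT 108: heading 84 -> 336
  BK 15: (0.328,3.119) -> (-13.375,9.22) [heading=336, draw]
  -- iteration 3/6 --
  RT 144: heading 336 -> 192
  RT 120: heading 192 -> 72
  RT 108: heading 72 -> 324
  BK 15: (-13.375,9.22) -> (-25.511,18.037) [heading=324, draw]
  -- iteration 4/6 --
  RT 144: heading 324 -> 180
  RT 120: heading 180 -> 60
  RT 108: heading 60 -> 312
  BK 15: (-25.511,18.037) -> (-35.548,29.184) [heading=312, draw]
  -- iteration 5/6 --
  RT 144: heading 312 -> 168
  RT 120: heading 168 -> 48
  RT 108: heading 48 -> 300
  BK 15: (-35.548,29.184) -> (-43.048,42.174) [heading=300, draw]
  -- iteration 6/6 --
  RT 144: heading 300 -> 156
  RT 120: heading 156 -> 36
  RT 108: heading 36 -> 288
  BK 15: (-43.048,42.174) -> (-47.683,56.44) [heading=288, draw]
]
FD 5: (-47.683,56.44) -> (-46.138,51.685) [heading=288, draw]
LT 15: heading 288 -> 303
Final: pos=(-46.138,51.685), heading=303, 8 segment(s) drawn
Waypoints (9 total):
(0, 0)
(15, 0)
(0.328, 3.119)
(-13.375, 9.22)
(-25.511, 18.037)
(-35.548, 29.184)
(-43.048, 42.174)
(-47.683, 56.44)
(-46.138, 51.685)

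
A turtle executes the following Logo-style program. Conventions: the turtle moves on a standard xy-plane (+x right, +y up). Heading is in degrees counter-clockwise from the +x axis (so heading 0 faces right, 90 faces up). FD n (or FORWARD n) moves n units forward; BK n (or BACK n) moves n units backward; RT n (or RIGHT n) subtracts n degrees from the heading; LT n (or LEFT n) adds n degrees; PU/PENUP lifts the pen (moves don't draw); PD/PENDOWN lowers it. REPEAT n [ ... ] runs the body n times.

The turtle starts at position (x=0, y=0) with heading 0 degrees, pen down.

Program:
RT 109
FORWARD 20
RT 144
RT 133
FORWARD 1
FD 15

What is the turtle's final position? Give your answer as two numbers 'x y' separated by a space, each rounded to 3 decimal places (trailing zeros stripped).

Executing turtle program step by step:
Start: pos=(0,0), heading=0, pen down
RT 109: heading 0 -> 251
FD 20: (0,0) -> (-6.511,-18.91) [heading=251, draw]
RT 144: heading 251 -> 107
RT 133: heading 107 -> 334
FD 1: (-6.511,-18.91) -> (-5.613,-19.349) [heading=334, draw]
FD 15: (-5.613,-19.349) -> (7.869,-25.924) [heading=334, draw]
Final: pos=(7.869,-25.924), heading=334, 3 segment(s) drawn

Answer: 7.869 -25.924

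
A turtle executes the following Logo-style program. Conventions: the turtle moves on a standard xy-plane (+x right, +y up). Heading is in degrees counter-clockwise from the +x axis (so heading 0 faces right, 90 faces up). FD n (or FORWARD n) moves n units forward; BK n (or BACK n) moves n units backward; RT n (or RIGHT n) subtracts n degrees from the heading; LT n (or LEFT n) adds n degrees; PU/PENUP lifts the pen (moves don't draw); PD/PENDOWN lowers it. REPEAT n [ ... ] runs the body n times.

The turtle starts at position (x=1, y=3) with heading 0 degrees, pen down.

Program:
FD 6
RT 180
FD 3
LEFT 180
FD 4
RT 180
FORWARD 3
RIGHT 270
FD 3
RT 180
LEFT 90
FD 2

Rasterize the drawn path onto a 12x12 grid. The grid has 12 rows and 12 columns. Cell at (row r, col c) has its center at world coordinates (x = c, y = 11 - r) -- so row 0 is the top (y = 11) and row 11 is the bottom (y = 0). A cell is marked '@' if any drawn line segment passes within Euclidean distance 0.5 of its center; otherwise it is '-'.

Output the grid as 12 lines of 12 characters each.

Answer: ------------
------------
------------
------------
------------
------------
------------
------------
-@@@@@@@@---
-----@------
-----@------
---@@@------

Derivation:
Segment 0: (1,3) -> (7,3)
Segment 1: (7,3) -> (4,3)
Segment 2: (4,3) -> (8,3)
Segment 3: (8,3) -> (5,3)
Segment 4: (5,3) -> (5,-0)
Segment 5: (5,-0) -> (3,-0)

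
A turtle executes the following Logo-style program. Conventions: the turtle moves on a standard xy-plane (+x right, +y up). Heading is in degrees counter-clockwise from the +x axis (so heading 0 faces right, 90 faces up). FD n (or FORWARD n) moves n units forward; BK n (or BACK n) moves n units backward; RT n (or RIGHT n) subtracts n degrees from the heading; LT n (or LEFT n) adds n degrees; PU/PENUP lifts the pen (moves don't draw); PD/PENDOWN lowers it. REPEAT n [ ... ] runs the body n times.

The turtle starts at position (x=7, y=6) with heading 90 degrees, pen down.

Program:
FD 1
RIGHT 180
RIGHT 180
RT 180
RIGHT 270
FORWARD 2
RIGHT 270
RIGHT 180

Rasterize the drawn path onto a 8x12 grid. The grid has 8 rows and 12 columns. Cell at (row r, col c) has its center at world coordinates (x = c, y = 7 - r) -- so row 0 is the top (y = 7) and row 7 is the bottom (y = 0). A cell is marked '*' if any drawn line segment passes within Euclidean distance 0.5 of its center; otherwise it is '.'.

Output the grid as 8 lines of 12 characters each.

Answer: .......***..
.......*....
............
............
............
............
............
............

Derivation:
Segment 0: (7,6) -> (7,7)
Segment 1: (7,7) -> (9,7)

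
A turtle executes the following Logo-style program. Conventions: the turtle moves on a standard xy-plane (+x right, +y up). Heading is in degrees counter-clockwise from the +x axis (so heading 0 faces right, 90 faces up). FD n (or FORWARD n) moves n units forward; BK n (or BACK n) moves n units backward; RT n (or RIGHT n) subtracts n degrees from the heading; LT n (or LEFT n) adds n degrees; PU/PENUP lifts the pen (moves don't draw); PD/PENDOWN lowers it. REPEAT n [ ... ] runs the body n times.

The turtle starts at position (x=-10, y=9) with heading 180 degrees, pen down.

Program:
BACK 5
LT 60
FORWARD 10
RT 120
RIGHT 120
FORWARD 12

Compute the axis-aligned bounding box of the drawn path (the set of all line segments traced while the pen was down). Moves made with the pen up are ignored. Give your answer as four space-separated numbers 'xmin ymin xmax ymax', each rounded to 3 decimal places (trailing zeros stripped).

Answer: -10 0.34 2 9

Derivation:
Executing turtle program step by step:
Start: pos=(-10,9), heading=180, pen down
BK 5: (-10,9) -> (-5,9) [heading=180, draw]
LT 60: heading 180 -> 240
FD 10: (-5,9) -> (-10,0.34) [heading=240, draw]
RT 120: heading 240 -> 120
RT 120: heading 120 -> 0
FD 12: (-10,0.34) -> (2,0.34) [heading=0, draw]
Final: pos=(2,0.34), heading=0, 3 segment(s) drawn

Segment endpoints: x in {-10, -10, -5, 2}, y in {0.34, 9}
xmin=-10, ymin=0.34, xmax=2, ymax=9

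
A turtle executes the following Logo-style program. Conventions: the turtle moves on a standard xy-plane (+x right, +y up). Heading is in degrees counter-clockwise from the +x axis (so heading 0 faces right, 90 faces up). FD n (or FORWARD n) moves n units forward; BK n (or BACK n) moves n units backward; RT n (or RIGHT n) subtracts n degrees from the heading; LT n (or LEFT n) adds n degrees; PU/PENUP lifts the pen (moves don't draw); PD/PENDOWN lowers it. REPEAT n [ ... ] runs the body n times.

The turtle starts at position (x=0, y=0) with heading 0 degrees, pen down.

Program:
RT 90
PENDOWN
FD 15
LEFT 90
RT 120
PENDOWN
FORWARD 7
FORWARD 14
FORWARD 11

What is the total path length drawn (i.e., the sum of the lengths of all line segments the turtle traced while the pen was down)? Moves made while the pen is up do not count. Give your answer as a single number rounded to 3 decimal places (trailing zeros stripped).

Answer: 47

Derivation:
Executing turtle program step by step:
Start: pos=(0,0), heading=0, pen down
RT 90: heading 0 -> 270
PD: pen down
FD 15: (0,0) -> (0,-15) [heading=270, draw]
LT 90: heading 270 -> 0
RT 120: heading 0 -> 240
PD: pen down
FD 7: (0,-15) -> (-3.5,-21.062) [heading=240, draw]
FD 14: (-3.5,-21.062) -> (-10.5,-33.187) [heading=240, draw]
FD 11: (-10.5,-33.187) -> (-16,-42.713) [heading=240, draw]
Final: pos=(-16,-42.713), heading=240, 4 segment(s) drawn

Segment lengths:
  seg 1: (0,0) -> (0,-15), length = 15
  seg 2: (0,-15) -> (-3.5,-21.062), length = 7
  seg 3: (-3.5,-21.062) -> (-10.5,-33.187), length = 14
  seg 4: (-10.5,-33.187) -> (-16,-42.713), length = 11
Total = 47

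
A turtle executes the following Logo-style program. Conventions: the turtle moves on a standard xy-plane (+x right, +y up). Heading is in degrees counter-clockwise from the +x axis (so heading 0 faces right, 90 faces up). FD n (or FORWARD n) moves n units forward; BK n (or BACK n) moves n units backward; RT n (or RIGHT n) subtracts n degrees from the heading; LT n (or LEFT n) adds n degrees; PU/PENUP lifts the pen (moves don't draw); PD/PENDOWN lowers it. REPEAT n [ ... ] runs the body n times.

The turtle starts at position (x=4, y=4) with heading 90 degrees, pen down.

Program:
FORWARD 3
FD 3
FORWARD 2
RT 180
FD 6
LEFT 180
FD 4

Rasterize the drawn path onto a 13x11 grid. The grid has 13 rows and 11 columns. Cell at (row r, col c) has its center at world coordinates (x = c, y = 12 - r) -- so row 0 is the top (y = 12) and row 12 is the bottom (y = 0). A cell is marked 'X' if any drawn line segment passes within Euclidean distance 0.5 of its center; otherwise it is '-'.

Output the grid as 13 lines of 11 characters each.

Answer: ----X------
----X------
----X------
----X------
----X------
----X------
----X------
----X------
----X------
-----------
-----------
-----------
-----------

Derivation:
Segment 0: (4,4) -> (4,7)
Segment 1: (4,7) -> (4,10)
Segment 2: (4,10) -> (4,12)
Segment 3: (4,12) -> (4,6)
Segment 4: (4,6) -> (4,10)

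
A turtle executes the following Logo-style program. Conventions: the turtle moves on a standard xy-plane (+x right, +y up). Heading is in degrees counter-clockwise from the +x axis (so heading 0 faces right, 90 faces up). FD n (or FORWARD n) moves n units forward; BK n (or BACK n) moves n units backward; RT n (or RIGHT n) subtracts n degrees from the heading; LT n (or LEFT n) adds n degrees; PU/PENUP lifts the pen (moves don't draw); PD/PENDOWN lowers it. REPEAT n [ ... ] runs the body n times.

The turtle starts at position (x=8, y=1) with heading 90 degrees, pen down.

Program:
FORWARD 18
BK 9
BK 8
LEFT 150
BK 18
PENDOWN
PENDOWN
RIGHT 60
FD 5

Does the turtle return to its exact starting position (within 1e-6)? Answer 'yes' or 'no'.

Answer: no

Derivation:
Executing turtle program step by step:
Start: pos=(8,1), heading=90, pen down
FD 18: (8,1) -> (8,19) [heading=90, draw]
BK 9: (8,19) -> (8,10) [heading=90, draw]
BK 8: (8,10) -> (8,2) [heading=90, draw]
LT 150: heading 90 -> 240
BK 18: (8,2) -> (17,17.588) [heading=240, draw]
PD: pen down
PD: pen down
RT 60: heading 240 -> 180
FD 5: (17,17.588) -> (12,17.588) [heading=180, draw]
Final: pos=(12,17.588), heading=180, 5 segment(s) drawn

Start position: (8, 1)
Final position: (12, 17.588)
Distance = 17.064; >= 1e-6 -> NOT closed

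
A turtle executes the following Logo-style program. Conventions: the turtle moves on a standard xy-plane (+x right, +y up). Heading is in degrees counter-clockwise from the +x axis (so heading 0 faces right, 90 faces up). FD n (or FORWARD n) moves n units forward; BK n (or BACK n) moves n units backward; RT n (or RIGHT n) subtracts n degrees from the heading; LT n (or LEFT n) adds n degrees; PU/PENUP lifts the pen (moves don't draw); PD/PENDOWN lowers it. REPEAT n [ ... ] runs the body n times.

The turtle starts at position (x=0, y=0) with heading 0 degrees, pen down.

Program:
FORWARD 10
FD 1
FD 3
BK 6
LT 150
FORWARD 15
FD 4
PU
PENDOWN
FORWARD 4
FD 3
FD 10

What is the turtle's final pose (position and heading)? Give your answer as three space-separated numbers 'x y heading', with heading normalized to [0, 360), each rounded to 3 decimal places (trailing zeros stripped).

Executing turtle program step by step:
Start: pos=(0,0), heading=0, pen down
FD 10: (0,0) -> (10,0) [heading=0, draw]
FD 1: (10,0) -> (11,0) [heading=0, draw]
FD 3: (11,0) -> (14,0) [heading=0, draw]
BK 6: (14,0) -> (8,0) [heading=0, draw]
LT 150: heading 0 -> 150
FD 15: (8,0) -> (-4.99,7.5) [heading=150, draw]
FD 4: (-4.99,7.5) -> (-8.454,9.5) [heading=150, draw]
PU: pen up
PD: pen down
FD 4: (-8.454,9.5) -> (-11.919,11.5) [heading=150, draw]
FD 3: (-11.919,11.5) -> (-14.517,13) [heading=150, draw]
FD 10: (-14.517,13) -> (-23.177,18) [heading=150, draw]
Final: pos=(-23.177,18), heading=150, 9 segment(s) drawn

Answer: -23.177 18 150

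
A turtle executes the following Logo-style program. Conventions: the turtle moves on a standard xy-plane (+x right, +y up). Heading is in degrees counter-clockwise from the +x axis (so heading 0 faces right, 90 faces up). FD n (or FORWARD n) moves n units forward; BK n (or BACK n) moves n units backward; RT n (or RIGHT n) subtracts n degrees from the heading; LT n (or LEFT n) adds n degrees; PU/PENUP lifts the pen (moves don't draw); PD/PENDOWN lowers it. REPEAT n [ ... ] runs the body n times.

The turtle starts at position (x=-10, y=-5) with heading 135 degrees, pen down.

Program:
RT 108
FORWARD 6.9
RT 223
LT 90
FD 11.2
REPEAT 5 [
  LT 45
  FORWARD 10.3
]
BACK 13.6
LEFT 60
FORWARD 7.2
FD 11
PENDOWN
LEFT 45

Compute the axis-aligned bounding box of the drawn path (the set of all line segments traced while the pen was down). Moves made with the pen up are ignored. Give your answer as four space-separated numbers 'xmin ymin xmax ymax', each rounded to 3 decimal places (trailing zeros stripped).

Answer: -10 -24.481 21.403 -0.578

Derivation:
Executing turtle program step by step:
Start: pos=(-10,-5), heading=135, pen down
RT 108: heading 135 -> 27
FD 6.9: (-10,-5) -> (-3.852,-1.867) [heading=27, draw]
RT 223: heading 27 -> 164
LT 90: heading 164 -> 254
FD 11.2: (-3.852,-1.867) -> (-6.939,-12.634) [heading=254, draw]
REPEAT 5 [
  -- iteration 1/5 --
  LT 45: heading 254 -> 299
  FD 10.3: (-6.939,-12.634) -> (-1.946,-21.642) [heading=299, draw]
  -- iteration 2/5 --
  LT 45: heading 299 -> 344
  FD 10.3: (-1.946,-21.642) -> (7.955,-24.481) [heading=344, draw]
  -- iteration 3/5 --
  LT 45: heading 344 -> 29
  FD 10.3: (7.955,-24.481) -> (16.964,-19.488) [heading=29, draw]
  -- iteration 4/5 --
  LT 45: heading 29 -> 74
  FD 10.3: (16.964,-19.488) -> (19.803,-9.587) [heading=74, draw]
  -- iteration 5/5 --
  LT 45: heading 74 -> 119
  FD 10.3: (19.803,-9.587) -> (14.809,-0.578) [heading=119, draw]
]
BK 13.6: (14.809,-0.578) -> (21.403,-12.473) [heading=119, draw]
LT 60: heading 119 -> 179
FD 7.2: (21.403,-12.473) -> (14.204,-12.347) [heading=179, draw]
FD 11: (14.204,-12.347) -> (3.206,-12.155) [heading=179, draw]
PD: pen down
LT 45: heading 179 -> 224
Final: pos=(3.206,-12.155), heading=224, 10 segment(s) drawn

Segment endpoints: x in {-10, -6.939, -3.852, -1.946, 3.206, 7.955, 14.204, 14.809, 16.964, 19.803, 21.403}, y in {-24.481, -21.642, -19.488, -12.634, -12.473, -12.347, -12.155, -9.587, -5, -1.867, -0.578}
xmin=-10, ymin=-24.481, xmax=21.403, ymax=-0.578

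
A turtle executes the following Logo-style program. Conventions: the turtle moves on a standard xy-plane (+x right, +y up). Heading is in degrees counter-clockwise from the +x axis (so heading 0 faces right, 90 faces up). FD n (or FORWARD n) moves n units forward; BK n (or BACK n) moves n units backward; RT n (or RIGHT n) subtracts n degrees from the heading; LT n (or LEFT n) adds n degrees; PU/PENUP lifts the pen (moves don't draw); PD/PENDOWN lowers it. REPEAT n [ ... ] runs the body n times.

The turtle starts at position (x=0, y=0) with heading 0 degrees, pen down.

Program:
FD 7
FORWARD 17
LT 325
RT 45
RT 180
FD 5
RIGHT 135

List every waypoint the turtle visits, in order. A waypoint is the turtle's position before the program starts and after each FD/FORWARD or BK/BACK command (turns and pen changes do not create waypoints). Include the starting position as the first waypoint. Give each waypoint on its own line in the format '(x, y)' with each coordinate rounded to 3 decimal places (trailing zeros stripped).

Executing turtle program step by step:
Start: pos=(0,0), heading=0, pen down
FD 7: (0,0) -> (7,0) [heading=0, draw]
FD 17: (7,0) -> (24,0) [heading=0, draw]
LT 325: heading 0 -> 325
RT 45: heading 325 -> 280
RT 180: heading 280 -> 100
FD 5: (24,0) -> (23.132,4.924) [heading=100, draw]
RT 135: heading 100 -> 325
Final: pos=(23.132,4.924), heading=325, 3 segment(s) drawn
Waypoints (4 total):
(0, 0)
(7, 0)
(24, 0)
(23.132, 4.924)

Answer: (0, 0)
(7, 0)
(24, 0)
(23.132, 4.924)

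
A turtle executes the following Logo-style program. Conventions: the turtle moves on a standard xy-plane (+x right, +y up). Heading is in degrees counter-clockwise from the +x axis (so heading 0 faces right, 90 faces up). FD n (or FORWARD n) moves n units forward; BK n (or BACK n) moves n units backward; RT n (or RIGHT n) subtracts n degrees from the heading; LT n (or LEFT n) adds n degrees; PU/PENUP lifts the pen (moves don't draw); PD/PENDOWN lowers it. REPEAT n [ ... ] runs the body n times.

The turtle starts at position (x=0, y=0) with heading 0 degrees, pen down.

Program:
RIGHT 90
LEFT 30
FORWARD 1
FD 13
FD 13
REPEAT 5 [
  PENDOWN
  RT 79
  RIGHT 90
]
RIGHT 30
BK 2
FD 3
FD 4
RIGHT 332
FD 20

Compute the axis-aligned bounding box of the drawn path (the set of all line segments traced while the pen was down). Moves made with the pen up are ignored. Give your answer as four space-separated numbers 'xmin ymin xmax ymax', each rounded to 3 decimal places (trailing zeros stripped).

Executing turtle program step by step:
Start: pos=(0,0), heading=0, pen down
RT 90: heading 0 -> 270
LT 30: heading 270 -> 300
FD 1: (0,0) -> (0.5,-0.866) [heading=300, draw]
FD 13: (0.5,-0.866) -> (7,-12.124) [heading=300, draw]
FD 13: (7,-12.124) -> (13.5,-23.383) [heading=300, draw]
REPEAT 5 [
  -- iteration 1/5 --
  PD: pen down
  RT 79: heading 300 -> 221
  RT 90: heading 221 -> 131
  -- iteration 2/5 --
  PD: pen down
  RT 79: heading 131 -> 52
  RT 90: heading 52 -> 322
  -- iteration 3/5 --
  PD: pen down
  RT 79: heading 322 -> 243
  RT 90: heading 243 -> 153
  -- iteration 4/5 --
  PD: pen down
  RT 79: heading 153 -> 74
  RT 90: heading 74 -> 344
  -- iteration 5/5 --
  PD: pen down
  RT 79: heading 344 -> 265
  RT 90: heading 265 -> 175
]
RT 30: heading 175 -> 145
BK 2: (13.5,-23.383) -> (15.138,-24.53) [heading=145, draw]
FD 3: (15.138,-24.53) -> (12.681,-22.809) [heading=145, draw]
FD 4: (12.681,-22.809) -> (9.404,-20.515) [heading=145, draw]
RT 332: heading 145 -> 173
FD 20: (9.404,-20.515) -> (-10.447,-18.077) [heading=173, draw]
Final: pos=(-10.447,-18.077), heading=173, 7 segment(s) drawn

Segment endpoints: x in {-10.447, 0, 0.5, 7, 9.404, 12.681, 13.5, 15.138}, y in {-24.53, -23.383, -22.809, -20.515, -18.077, -12.124, -0.866, 0}
xmin=-10.447, ymin=-24.53, xmax=15.138, ymax=0

Answer: -10.447 -24.53 15.138 0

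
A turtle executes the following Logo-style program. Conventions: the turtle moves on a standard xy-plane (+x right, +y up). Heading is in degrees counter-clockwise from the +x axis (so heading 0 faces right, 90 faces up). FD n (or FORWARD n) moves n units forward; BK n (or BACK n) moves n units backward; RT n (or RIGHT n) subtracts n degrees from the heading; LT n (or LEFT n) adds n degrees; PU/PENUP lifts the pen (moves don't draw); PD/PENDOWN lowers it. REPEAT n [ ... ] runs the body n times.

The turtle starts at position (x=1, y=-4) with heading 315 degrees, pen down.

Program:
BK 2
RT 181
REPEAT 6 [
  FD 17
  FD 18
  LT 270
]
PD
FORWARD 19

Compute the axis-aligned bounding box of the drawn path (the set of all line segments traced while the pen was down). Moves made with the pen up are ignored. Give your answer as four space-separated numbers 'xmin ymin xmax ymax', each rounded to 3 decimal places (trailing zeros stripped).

Executing turtle program step by step:
Start: pos=(1,-4), heading=315, pen down
BK 2: (1,-4) -> (-0.414,-2.586) [heading=315, draw]
RT 181: heading 315 -> 134
REPEAT 6 [
  -- iteration 1/6 --
  FD 17: (-0.414,-2.586) -> (-12.223,9.643) [heading=134, draw]
  FD 18: (-12.223,9.643) -> (-24.727,22.591) [heading=134, draw]
  LT 270: heading 134 -> 44
  -- iteration 2/6 --
  FD 17: (-24.727,22.591) -> (-12.498,34.4) [heading=44, draw]
  FD 18: (-12.498,34.4) -> (0.45,46.904) [heading=44, draw]
  LT 270: heading 44 -> 314
  -- iteration 3/6 --
  FD 17: (0.45,46.904) -> (12.259,34.675) [heading=314, draw]
  FD 18: (12.259,34.675) -> (24.763,21.727) [heading=314, draw]
  LT 270: heading 314 -> 224
  -- iteration 4/6 --
  FD 17: (24.763,21.727) -> (12.534,9.918) [heading=224, draw]
  FD 18: (12.534,9.918) -> (-0.414,-2.586) [heading=224, draw]
  LT 270: heading 224 -> 134
  -- iteration 5/6 --
  FD 17: (-0.414,-2.586) -> (-12.223,9.643) [heading=134, draw]
  FD 18: (-12.223,9.643) -> (-24.727,22.591) [heading=134, draw]
  LT 270: heading 134 -> 44
  -- iteration 6/6 --
  FD 17: (-24.727,22.591) -> (-12.498,34.4) [heading=44, draw]
  FD 18: (-12.498,34.4) -> (0.45,46.904) [heading=44, draw]
  LT 270: heading 44 -> 314
]
PD: pen down
FD 19: (0.45,46.904) -> (13.648,33.237) [heading=314, draw]
Final: pos=(13.648,33.237), heading=314, 14 segment(s) drawn

Segment endpoints: x in {-24.727, -24.727, -12.498, -12.498, -12.223, -12.223, -0.414, -0.414, 0.45, 0.45, 1, 12.259, 12.534, 13.648, 24.763}, y in {-4, -2.586, -2.586, 9.643, 9.643, 9.918, 21.727, 22.591, 22.591, 33.237, 34.4, 34.4, 34.675, 46.904}
xmin=-24.727, ymin=-4, xmax=24.763, ymax=46.904

Answer: -24.727 -4 24.763 46.904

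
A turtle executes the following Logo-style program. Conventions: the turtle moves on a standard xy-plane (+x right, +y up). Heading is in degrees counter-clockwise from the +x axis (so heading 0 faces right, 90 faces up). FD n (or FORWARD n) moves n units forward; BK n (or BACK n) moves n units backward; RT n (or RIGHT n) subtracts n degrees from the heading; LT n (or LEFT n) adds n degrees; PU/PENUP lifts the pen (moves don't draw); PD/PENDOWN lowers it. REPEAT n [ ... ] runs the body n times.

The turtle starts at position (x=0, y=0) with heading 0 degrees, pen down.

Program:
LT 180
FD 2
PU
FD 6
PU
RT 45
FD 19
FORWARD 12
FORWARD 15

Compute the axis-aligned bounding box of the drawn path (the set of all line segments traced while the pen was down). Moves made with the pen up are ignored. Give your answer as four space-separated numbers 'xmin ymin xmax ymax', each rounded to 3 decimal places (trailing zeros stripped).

Executing turtle program step by step:
Start: pos=(0,0), heading=0, pen down
LT 180: heading 0 -> 180
FD 2: (0,0) -> (-2,0) [heading=180, draw]
PU: pen up
FD 6: (-2,0) -> (-8,0) [heading=180, move]
PU: pen up
RT 45: heading 180 -> 135
FD 19: (-8,0) -> (-21.435,13.435) [heading=135, move]
FD 12: (-21.435,13.435) -> (-29.92,21.92) [heading=135, move]
FD 15: (-29.92,21.92) -> (-40.527,32.527) [heading=135, move]
Final: pos=(-40.527,32.527), heading=135, 1 segment(s) drawn

Segment endpoints: x in {-2, 0}, y in {0, 0}
xmin=-2, ymin=0, xmax=0, ymax=0

Answer: -2 0 0 0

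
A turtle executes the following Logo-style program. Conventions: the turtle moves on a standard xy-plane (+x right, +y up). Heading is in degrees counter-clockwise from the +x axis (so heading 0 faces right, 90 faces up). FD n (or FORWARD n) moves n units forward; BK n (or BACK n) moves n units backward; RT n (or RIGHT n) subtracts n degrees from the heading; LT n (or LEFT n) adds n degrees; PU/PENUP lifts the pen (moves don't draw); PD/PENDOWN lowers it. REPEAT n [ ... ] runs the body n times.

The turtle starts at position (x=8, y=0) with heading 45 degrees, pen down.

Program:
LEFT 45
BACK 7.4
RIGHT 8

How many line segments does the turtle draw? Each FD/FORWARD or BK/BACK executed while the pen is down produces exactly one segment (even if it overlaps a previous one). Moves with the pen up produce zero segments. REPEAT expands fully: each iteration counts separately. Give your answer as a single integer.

Executing turtle program step by step:
Start: pos=(8,0), heading=45, pen down
LT 45: heading 45 -> 90
BK 7.4: (8,0) -> (8,-7.4) [heading=90, draw]
RT 8: heading 90 -> 82
Final: pos=(8,-7.4), heading=82, 1 segment(s) drawn
Segments drawn: 1

Answer: 1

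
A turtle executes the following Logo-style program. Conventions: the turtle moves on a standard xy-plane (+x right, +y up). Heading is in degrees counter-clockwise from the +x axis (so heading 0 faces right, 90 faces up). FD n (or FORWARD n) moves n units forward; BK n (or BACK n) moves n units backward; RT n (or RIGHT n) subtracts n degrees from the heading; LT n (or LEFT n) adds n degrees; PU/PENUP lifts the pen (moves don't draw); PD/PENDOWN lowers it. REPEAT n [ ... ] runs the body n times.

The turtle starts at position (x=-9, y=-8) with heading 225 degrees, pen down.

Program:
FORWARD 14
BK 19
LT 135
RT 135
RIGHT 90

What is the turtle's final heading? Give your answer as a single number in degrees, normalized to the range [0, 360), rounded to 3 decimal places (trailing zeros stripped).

Executing turtle program step by step:
Start: pos=(-9,-8), heading=225, pen down
FD 14: (-9,-8) -> (-18.899,-17.899) [heading=225, draw]
BK 19: (-18.899,-17.899) -> (-5.464,-4.464) [heading=225, draw]
LT 135: heading 225 -> 0
RT 135: heading 0 -> 225
RT 90: heading 225 -> 135
Final: pos=(-5.464,-4.464), heading=135, 2 segment(s) drawn

Answer: 135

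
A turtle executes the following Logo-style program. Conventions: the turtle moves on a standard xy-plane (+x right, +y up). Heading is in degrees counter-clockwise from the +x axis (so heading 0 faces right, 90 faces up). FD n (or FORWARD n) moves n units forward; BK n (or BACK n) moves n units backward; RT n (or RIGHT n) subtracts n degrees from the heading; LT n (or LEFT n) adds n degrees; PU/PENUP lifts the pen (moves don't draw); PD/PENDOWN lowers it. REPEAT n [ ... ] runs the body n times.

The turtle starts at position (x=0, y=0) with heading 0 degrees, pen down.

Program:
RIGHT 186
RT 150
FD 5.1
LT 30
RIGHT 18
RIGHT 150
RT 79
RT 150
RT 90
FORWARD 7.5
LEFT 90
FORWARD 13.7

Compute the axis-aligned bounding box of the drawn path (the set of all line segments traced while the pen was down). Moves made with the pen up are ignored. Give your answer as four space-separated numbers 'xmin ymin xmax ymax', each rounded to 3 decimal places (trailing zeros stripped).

Executing turtle program step by step:
Start: pos=(0,0), heading=0, pen down
RT 186: heading 0 -> 174
RT 150: heading 174 -> 24
FD 5.1: (0,0) -> (4.659,2.074) [heading=24, draw]
LT 30: heading 24 -> 54
RT 18: heading 54 -> 36
RT 150: heading 36 -> 246
RT 79: heading 246 -> 167
RT 150: heading 167 -> 17
RT 90: heading 17 -> 287
FD 7.5: (4.659,2.074) -> (6.852,-5.098) [heading=287, draw]
LT 90: heading 287 -> 17
FD 13.7: (6.852,-5.098) -> (19.953,-1.092) [heading=17, draw]
Final: pos=(19.953,-1.092), heading=17, 3 segment(s) drawn

Segment endpoints: x in {0, 4.659, 6.852, 19.953}, y in {-5.098, -1.092, 0, 2.074}
xmin=0, ymin=-5.098, xmax=19.953, ymax=2.074

Answer: 0 -5.098 19.953 2.074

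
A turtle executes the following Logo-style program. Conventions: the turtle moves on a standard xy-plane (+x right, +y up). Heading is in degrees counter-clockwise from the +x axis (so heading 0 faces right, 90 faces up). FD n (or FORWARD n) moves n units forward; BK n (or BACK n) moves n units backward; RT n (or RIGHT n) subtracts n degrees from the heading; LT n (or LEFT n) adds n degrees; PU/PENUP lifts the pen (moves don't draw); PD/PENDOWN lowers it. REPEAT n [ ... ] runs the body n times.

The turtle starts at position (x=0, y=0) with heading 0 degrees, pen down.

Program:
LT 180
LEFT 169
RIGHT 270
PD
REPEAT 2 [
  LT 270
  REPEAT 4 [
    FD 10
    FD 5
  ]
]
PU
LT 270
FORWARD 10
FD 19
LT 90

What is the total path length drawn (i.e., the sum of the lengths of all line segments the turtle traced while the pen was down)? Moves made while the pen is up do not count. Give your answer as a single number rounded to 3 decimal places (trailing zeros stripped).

Executing turtle program step by step:
Start: pos=(0,0), heading=0, pen down
LT 180: heading 0 -> 180
LT 169: heading 180 -> 349
RT 270: heading 349 -> 79
PD: pen down
REPEAT 2 [
  -- iteration 1/2 --
  LT 270: heading 79 -> 349
  REPEAT 4 [
    -- iteration 1/4 --
    FD 10: (0,0) -> (9.816,-1.908) [heading=349, draw]
    FD 5: (9.816,-1.908) -> (14.724,-2.862) [heading=349, draw]
    -- iteration 2/4 --
    FD 10: (14.724,-2.862) -> (24.541,-4.77) [heading=349, draw]
    FD 5: (24.541,-4.77) -> (29.449,-5.724) [heading=349, draw]
    -- iteration 3/4 --
    FD 10: (29.449,-5.724) -> (39.265,-7.632) [heading=349, draw]
    FD 5: (39.265,-7.632) -> (44.173,-8.586) [heading=349, draw]
    -- iteration 4/4 --
    FD 10: (44.173,-8.586) -> (53.989,-10.494) [heading=349, draw]
    FD 5: (53.989,-10.494) -> (58.898,-11.449) [heading=349, draw]
  ]
  -- iteration 2/2 --
  LT 270: heading 349 -> 259
  REPEAT 4 [
    -- iteration 1/4 --
    FD 10: (58.898,-11.449) -> (56.99,-21.265) [heading=259, draw]
    FD 5: (56.99,-21.265) -> (56.035,-26.173) [heading=259, draw]
    -- iteration 2/4 --
    FD 10: (56.035,-26.173) -> (54.127,-35.989) [heading=259, draw]
    FD 5: (54.127,-35.989) -> (53.173,-40.897) [heading=259, draw]
    -- iteration 3/4 --
    FD 10: (53.173,-40.897) -> (51.265,-50.714) [heading=259, draw]
    FD 5: (51.265,-50.714) -> (50.311,-55.622) [heading=259, draw]
    -- iteration 4/4 --
    FD 10: (50.311,-55.622) -> (48.403,-65.438) [heading=259, draw]
    FD 5: (48.403,-65.438) -> (47.449,-70.346) [heading=259, draw]
  ]
]
PU: pen up
LT 270: heading 259 -> 169
FD 10: (47.449,-70.346) -> (37.633,-68.438) [heading=169, move]
FD 19: (37.633,-68.438) -> (18.982,-64.813) [heading=169, move]
LT 90: heading 169 -> 259
Final: pos=(18.982,-64.813), heading=259, 16 segment(s) drawn

Segment lengths:
  seg 1: (0,0) -> (9.816,-1.908), length = 10
  seg 2: (9.816,-1.908) -> (14.724,-2.862), length = 5
  seg 3: (14.724,-2.862) -> (24.541,-4.77), length = 10
  seg 4: (24.541,-4.77) -> (29.449,-5.724), length = 5
  seg 5: (29.449,-5.724) -> (39.265,-7.632), length = 10
  seg 6: (39.265,-7.632) -> (44.173,-8.586), length = 5
  seg 7: (44.173,-8.586) -> (53.989,-10.494), length = 10
  seg 8: (53.989,-10.494) -> (58.898,-11.449), length = 5
  seg 9: (58.898,-11.449) -> (56.99,-21.265), length = 10
  seg 10: (56.99,-21.265) -> (56.035,-26.173), length = 5
  seg 11: (56.035,-26.173) -> (54.127,-35.989), length = 10
  seg 12: (54.127,-35.989) -> (53.173,-40.897), length = 5
  seg 13: (53.173,-40.897) -> (51.265,-50.714), length = 10
  seg 14: (51.265,-50.714) -> (50.311,-55.622), length = 5
  seg 15: (50.311,-55.622) -> (48.403,-65.438), length = 10
  seg 16: (48.403,-65.438) -> (47.449,-70.346), length = 5
Total = 120

Answer: 120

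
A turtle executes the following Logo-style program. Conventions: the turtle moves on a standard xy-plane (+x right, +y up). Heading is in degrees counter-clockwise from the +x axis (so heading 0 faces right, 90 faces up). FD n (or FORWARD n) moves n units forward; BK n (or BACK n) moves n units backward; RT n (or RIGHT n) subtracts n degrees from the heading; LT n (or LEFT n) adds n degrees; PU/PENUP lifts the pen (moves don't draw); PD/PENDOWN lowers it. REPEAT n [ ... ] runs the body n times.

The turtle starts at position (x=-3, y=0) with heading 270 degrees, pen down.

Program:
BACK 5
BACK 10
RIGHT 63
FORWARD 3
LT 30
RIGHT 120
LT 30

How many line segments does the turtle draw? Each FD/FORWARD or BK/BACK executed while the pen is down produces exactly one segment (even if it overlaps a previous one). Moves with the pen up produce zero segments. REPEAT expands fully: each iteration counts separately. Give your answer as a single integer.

Executing turtle program step by step:
Start: pos=(-3,0), heading=270, pen down
BK 5: (-3,0) -> (-3,5) [heading=270, draw]
BK 10: (-3,5) -> (-3,15) [heading=270, draw]
RT 63: heading 270 -> 207
FD 3: (-3,15) -> (-5.673,13.638) [heading=207, draw]
LT 30: heading 207 -> 237
RT 120: heading 237 -> 117
LT 30: heading 117 -> 147
Final: pos=(-5.673,13.638), heading=147, 3 segment(s) drawn
Segments drawn: 3

Answer: 3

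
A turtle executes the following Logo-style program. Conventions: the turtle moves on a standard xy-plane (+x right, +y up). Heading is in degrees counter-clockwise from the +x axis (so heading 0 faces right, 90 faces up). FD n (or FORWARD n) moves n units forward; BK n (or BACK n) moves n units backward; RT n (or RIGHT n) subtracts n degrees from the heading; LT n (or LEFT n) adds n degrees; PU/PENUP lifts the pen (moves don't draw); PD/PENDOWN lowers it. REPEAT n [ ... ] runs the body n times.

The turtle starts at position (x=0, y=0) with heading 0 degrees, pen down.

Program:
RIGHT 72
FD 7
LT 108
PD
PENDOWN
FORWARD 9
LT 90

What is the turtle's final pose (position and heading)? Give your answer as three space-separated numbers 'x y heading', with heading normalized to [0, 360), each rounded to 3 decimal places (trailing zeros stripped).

Answer: 9.444 -1.367 126

Derivation:
Executing turtle program step by step:
Start: pos=(0,0), heading=0, pen down
RT 72: heading 0 -> 288
FD 7: (0,0) -> (2.163,-6.657) [heading=288, draw]
LT 108: heading 288 -> 36
PD: pen down
PD: pen down
FD 9: (2.163,-6.657) -> (9.444,-1.367) [heading=36, draw]
LT 90: heading 36 -> 126
Final: pos=(9.444,-1.367), heading=126, 2 segment(s) drawn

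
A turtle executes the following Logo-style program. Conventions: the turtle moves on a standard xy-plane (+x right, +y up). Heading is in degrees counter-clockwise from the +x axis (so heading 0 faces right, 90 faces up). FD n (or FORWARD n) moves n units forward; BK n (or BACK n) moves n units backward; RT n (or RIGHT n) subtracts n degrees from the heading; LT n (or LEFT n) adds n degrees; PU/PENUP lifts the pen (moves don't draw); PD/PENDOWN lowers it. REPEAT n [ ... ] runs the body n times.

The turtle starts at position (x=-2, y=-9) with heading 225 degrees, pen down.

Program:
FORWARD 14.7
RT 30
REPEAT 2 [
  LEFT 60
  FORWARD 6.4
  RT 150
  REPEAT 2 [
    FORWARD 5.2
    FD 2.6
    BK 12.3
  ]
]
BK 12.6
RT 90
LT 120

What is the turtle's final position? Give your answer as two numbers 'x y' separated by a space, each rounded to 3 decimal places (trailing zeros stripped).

Answer: -38.767 -38.204

Derivation:
Executing turtle program step by step:
Start: pos=(-2,-9), heading=225, pen down
FD 14.7: (-2,-9) -> (-12.394,-19.394) [heading=225, draw]
RT 30: heading 225 -> 195
REPEAT 2 [
  -- iteration 1/2 --
  LT 60: heading 195 -> 255
  FD 6.4: (-12.394,-19.394) -> (-14.051,-25.576) [heading=255, draw]
  RT 150: heading 255 -> 105
  REPEAT 2 [
    -- iteration 1/2 --
    FD 5.2: (-14.051,-25.576) -> (-15.397,-20.554) [heading=105, draw]
    FD 2.6: (-15.397,-20.554) -> (-16.07,-18.042) [heading=105, draw]
    BK 12.3: (-16.07,-18.042) -> (-12.886,-29.923) [heading=105, draw]
    -- iteration 2/2 --
    FD 5.2: (-12.886,-29.923) -> (-14.232,-24.9) [heading=105, draw]
    FD 2.6: (-14.232,-24.9) -> (-14.905,-22.389) [heading=105, draw]
    BK 12.3: (-14.905,-22.389) -> (-11.722,-34.27) [heading=105, draw]
  ]
  -- iteration 2/2 --
  LT 60: heading 105 -> 165
  FD 6.4: (-11.722,-34.27) -> (-17.903,-32.613) [heading=165, draw]
  RT 150: heading 165 -> 15
  REPEAT 2 [
    -- iteration 1/2 --
    FD 5.2: (-17.903,-32.613) -> (-12.881,-31.267) [heading=15, draw]
    FD 2.6: (-12.881,-31.267) -> (-10.369,-30.594) [heading=15, draw]
    BK 12.3: (-10.369,-30.594) -> (-22.25,-33.778) [heading=15, draw]
    -- iteration 2/2 --
    FD 5.2: (-22.25,-33.778) -> (-17.227,-32.432) [heading=15, draw]
    FD 2.6: (-17.227,-32.432) -> (-14.716,-31.759) [heading=15, draw]
    BK 12.3: (-14.716,-31.759) -> (-26.597,-34.943) [heading=15, draw]
  ]
]
BK 12.6: (-26.597,-34.943) -> (-38.767,-38.204) [heading=15, draw]
RT 90: heading 15 -> 285
LT 120: heading 285 -> 45
Final: pos=(-38.767,-38.204), heading=45, 16 segment(s) drawn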